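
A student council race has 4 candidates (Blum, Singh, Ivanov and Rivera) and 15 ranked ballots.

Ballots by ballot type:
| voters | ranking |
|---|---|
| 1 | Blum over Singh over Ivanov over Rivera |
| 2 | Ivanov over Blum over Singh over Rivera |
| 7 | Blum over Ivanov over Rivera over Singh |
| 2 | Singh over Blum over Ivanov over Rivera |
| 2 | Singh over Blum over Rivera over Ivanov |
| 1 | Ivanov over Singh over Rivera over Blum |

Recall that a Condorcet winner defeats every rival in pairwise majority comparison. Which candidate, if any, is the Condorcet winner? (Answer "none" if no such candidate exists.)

Pairwise majorities:
Blum vs Singh: Blum wins 10–5.
Blum vs Ivanov: Blum, 12–3.
Blum–Rivera: Blum 14–1.
Singh vs Ivanov: Ivanov wins 10–5.
Singh vs Rivera: Singh, 8–7.
Ivanov vs Rivera: Ivanov, 13–2.
Blum defeats every rival head-to-head and is the Condorcet winner.

Blum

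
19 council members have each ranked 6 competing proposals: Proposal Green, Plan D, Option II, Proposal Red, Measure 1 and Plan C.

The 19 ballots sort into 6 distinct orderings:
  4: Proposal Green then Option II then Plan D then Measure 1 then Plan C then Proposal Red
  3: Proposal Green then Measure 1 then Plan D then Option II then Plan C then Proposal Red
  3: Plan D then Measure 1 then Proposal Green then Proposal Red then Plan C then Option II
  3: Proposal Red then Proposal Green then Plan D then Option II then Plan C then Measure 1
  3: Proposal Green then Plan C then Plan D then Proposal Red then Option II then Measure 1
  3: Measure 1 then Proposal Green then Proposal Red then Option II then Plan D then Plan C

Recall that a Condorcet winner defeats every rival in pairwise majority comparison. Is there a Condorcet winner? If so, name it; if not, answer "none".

Proposal Green

Head-to-head results (19 council members):
Proposal Green vs Plan D: Proposal Green is ranked higher on 4+3+3+3+3 = 16 ballots, Plan D on 3. Proposal Green wins 16–3.
Proposal Green vs Option II: 4+3+3+3+3+3 = 19 for Proposal Green, 0 for Option II — Proposal Green by 19–0.
Proposal Green vs Proposal Red: 16 to 3, Proposal Green.
Proposal Green vs Measure 1: 4+3+3+3 = 13 for Proposal Green, 6 for Measure 1 — Proposal Green by 13–6.
Proposal Green vs Plan C: 4+3+3+3+3+3 = 19 for Proposal Green, 0 for Plan C — Proposal Green by 19–0.
Plan D vs Option II: 3+3+3+3 = 12 for Plan D, 7 for Option II — Plan D by 12–7.
Plan D vs Proposal Red: 4+3+3+3 = 13 for Plan D, 6 for Proposal Red — Plan D by 13–6.
Plan D vs Measure 1: Plan D preferred on 4+3+3+3 = 13 ballots; Plan D wins 13–6.
Plan D vs Plan C: 16 to 3, Plan D.
Option II vs Proposal Red: Option II preferred on 4+3 = 7 ballots; Proposal Red wins 12–7.
Option II vs Measure 1: Option II preferred on 4+3+3 = 10 ballots; Option II wins 10–9.
Option II vs Plan C: Option II preferred on 4+3+3+3 = 13 ballots; Option II wins 13–6.
Proposal Red vs Measure 1: Proposal Red is ranked higher on 3+3 = 6 ballots, Measure 1 on 13. Measure 1 wins 13–6.
Proposal Red vs Plan C: 3+3+3 = 9 for Proposal Red, 10 for Plan C — Plan C by 10–9.
Measure 1 vs Plan C: 13 to 6, Measure 1.
Only Proposal Green has no losses; Proposal Green is the Condorcet winner.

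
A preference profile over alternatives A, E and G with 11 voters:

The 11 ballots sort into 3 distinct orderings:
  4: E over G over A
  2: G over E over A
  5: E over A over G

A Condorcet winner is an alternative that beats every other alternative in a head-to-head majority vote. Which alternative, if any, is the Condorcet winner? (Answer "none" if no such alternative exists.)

E

Head-to-head results (11 voters):
A vs E: 0 to 11, E.
A vs G: 5 for A, 6 for G — G by 6–5.
E vs G: E preferred on 4+5 = 9 ballots; E wins 9–2.
E defeats every rival head-to-head and is the Condorcet winner.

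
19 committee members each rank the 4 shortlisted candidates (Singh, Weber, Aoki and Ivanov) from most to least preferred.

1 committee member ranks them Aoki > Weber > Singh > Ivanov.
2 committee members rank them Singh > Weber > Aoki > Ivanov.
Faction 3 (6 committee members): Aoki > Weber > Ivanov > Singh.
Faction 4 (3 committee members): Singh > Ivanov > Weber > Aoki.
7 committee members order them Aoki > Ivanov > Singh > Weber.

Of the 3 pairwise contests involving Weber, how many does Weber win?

0

Weber against each rival (19 committee members):
Weber vs Singh: Singh wins 12–7.
Weber vs Aoki: Aoki, 14–5.
Weber vs Ivanov: Ivanov, 10–9.
Weber beats no one; loses to Singh, Aoki, Ivanov — 0 pairwise wins.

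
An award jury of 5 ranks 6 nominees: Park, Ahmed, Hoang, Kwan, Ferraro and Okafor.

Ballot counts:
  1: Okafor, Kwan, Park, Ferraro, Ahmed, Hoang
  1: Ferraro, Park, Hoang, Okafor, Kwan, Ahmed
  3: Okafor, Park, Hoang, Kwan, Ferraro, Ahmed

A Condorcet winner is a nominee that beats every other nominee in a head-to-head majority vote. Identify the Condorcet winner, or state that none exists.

Head-to-head results (5 jurors):
Park vs Ahmed: Park wins 5–0.
Park vs Hoang: Park wins 5–0.
Park vs Kwan: Park, 4–1.
Park–Ferraro: Park 4–1.
Park–Okafor: Okafor 4–1.
Ahmed vs Hoang: Hoang, 4–1.
Ahmed vs Kwan: Kwan, 5–0.
Ahmed vs Ferraro: Ferraro wins 5–0.
Ahmed vs Okafor: Okafor wins 5–0.
Hoang–Kwan: Hoang 4–1.
Hoang vs Ferraro: Hoang wins 3–2.
Hoang–Okafor: Okafor 4–1.
Kwan vs Ferraro: Kwan wins 4–1.
Kwan vs Okafor: Okafor, 5–0.
Ferraro–Okafor: Okafor 4–1.
Only Okafor has no losses; Okafor is the Condorcet winner.

Okafor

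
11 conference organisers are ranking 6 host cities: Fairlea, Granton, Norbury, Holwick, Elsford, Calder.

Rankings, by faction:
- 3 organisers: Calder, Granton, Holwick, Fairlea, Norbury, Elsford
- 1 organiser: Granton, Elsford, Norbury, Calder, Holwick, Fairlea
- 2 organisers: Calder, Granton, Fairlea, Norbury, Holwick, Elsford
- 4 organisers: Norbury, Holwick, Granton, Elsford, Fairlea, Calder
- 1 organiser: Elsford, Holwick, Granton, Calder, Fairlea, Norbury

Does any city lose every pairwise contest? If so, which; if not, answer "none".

none

Head-to-head results (11 organisers):
Fairlea vs Granton: 0 to 11, Granton.
Fairlea vs Norbury: Fairlea is ranked higher on 3+2+1 = 6 ballots, Norbury on 5. Fairlea wins 6–5.
Fairlea vs Holwick: 2 to 9, Holwick.
Fairlea–Elsford: Elsford 6–5.
Fairlea–Calder: Calder 7–4.
Granton vs Norbury: 3+1+2+1 = 7 for Granton, 4 for Norbury — Granton by 7–4.
Granton vs Holwick: Granton is ranked higher on 3+1+2 = 6 ballots, Holwick on 5. Granton wins 6–5.
Granton vs Elsford: 10 to 1, Granton.
Granton vs Calder: Granton, 6–5.
Norbury vs Holwick: Norbury wins 7–4.
Norbury vs Elsford: Norbury is ranked higher on 3+2+4 = 9 ballots, Elsford on 2. Norbury wins 9–2.
Norbury vs Calder: Calder, 6–5.
Holwick vs Elsford: Holwick is ranked higher on 3+2+4 = 9 ballots, Elsford on 2. Holwick wins 9–2.
Holwick vs Calder: Calder, 6–5.
Elsford–Calder: Elsford 6–5.
Every city wins at least one matchup (Fairlea beats Norbury; Granton beats Fairlea; Norbury beats Holwick; Holwick beats Fairlea; Elsford beats Fairlea; Calder beats Fairlea), so there is no Condorcet loser.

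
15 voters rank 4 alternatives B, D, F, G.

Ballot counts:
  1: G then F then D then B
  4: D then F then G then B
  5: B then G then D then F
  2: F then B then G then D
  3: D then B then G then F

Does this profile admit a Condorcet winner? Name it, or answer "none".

none

Pairwise majorities:
B vs D: B is ranked higher on 5+2 = 7 ballots, D on 8. D wins 8–7.
B–F: B 8–7.
B vs G: B wins 10–5.
D vs F: D preferred on 4+5+3 = 12 ballots; D wins 12–3.
D vs G: 7 to 8, G.
F vs G: F is ranked higher on 4+2 = 6 ballots, G on 9. G wins 9–6.
No alternative is unbeaten: B loses to D; D loses to G; F loses to B; G loses to B. In particular B > G > D > B is a majority cycle — no Condorcet winner exists.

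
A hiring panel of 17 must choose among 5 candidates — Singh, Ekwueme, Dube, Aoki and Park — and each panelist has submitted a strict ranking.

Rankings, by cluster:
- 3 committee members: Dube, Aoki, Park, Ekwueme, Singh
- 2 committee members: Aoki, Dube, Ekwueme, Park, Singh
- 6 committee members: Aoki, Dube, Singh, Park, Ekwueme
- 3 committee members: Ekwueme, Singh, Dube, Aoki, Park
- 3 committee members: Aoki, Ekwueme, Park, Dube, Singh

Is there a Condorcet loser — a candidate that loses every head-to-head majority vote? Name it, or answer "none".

Pairwise majorities:
Singh vs Ekwueme: Ekwueme, 11–6.
Singh vs Dube: 3 to 14, Dube.
Singh vs Aoki: 3 for Singh, 14 for Aoki — Aoki by 14–3.
Singh–Park: Singh 9–8.
Ekwueme vs Dube: 6 to 11, Dube.
Ekwueme vs Aoki: 3 to 14, Aoki.
Ekwueme vs Park: Park, 9–8.
Dube vs Aoki: 3+3 = 6 for Dube, 11 for Aoki — Aoki by 11–6.
Dube vs Park: 14 to 3, Dube.
Aoki vs Park: 17 to 0, Aoki.
Every candidate wins at least one matchup (Singh beats Park; Ekwueme beats Singh; Dube beats Singh; Aoki beats Singh; Park beats Ekwueme), so there is no Condorcet loser.

none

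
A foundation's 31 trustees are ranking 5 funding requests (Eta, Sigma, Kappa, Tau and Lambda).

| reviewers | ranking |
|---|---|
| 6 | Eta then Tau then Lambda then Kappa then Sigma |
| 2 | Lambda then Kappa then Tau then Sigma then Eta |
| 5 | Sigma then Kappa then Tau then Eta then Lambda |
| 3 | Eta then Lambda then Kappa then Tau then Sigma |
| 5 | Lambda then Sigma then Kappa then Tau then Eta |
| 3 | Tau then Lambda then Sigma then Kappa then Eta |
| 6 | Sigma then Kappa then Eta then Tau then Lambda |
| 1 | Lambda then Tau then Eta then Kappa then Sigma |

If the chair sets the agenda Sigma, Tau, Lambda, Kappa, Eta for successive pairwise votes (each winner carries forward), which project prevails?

Round 1: Sigma vs Tau — 16–15, Sigma advances.
Round 2: Sigma vs Lambda — 11–20, Lambda advances.
Round 3: Lambda vs Kappa — 20–11, Lambda advances.
Round 4: Lambda vs Eta — 11–20, Eta advances.
Eta survives the agenda.

Eta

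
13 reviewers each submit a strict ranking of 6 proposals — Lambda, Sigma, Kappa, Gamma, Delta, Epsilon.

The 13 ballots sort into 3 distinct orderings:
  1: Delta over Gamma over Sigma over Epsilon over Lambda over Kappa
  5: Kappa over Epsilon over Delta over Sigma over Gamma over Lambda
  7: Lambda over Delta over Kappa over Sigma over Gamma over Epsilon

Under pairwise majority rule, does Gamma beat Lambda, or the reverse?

Ballots ranking Gamma above Lambda: 1 + 5 = 6.
Ballots ranking Lambda above Gamma: 13 − 6 = 7.
Lambda wins the head-to-head 7–6.

Lambda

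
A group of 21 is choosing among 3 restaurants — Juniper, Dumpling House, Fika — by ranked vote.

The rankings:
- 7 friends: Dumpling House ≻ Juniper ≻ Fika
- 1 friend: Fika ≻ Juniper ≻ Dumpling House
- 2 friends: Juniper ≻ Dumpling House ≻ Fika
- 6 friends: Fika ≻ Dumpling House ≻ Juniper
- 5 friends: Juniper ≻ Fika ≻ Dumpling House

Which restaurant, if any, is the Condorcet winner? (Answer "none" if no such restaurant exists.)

none

Head-to-head results (21 friends):
Juniper vs Dumpling House: Juniper is ranked higher on 1+2+5 = 8 ballots, Dumpling House on 13. Dumpling House wins 13–8.
Juniper vs Fika: 7+2+5 = 14 for Juniper, 7 for Fika — Juniper by 14–7.
Dumpling House vs Fika: 9 to 12, Fika.
Every restaurant loses at least once (Juniper loses to Dumpling House; Dumpling House loses to Fika; Fika loses to Juniper). The majority relation contains the cycle Juniper → Fika → Dumpling House → Juniper, so there is no Condorcet winner.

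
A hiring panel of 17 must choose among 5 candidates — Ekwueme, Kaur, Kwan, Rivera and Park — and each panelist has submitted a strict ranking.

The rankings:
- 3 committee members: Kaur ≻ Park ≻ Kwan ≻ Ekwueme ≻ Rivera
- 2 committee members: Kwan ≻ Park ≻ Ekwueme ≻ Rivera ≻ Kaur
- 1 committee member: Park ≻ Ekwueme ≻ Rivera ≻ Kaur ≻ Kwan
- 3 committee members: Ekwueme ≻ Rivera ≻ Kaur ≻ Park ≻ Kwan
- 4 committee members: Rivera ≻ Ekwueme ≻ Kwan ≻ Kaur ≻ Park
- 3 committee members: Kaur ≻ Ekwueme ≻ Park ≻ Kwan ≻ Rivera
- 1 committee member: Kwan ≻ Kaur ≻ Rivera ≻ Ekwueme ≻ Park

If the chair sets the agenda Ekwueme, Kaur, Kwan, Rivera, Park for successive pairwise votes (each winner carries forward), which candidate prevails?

Round 1: Ekwueme vs Kaur — 10–7, Ekwueme advances.
Round 2: Ekwueme vs Kwan — 11–6, Ekwueme advances.
Round 3: Ekwueme vs Rivera — 12–5, Ekwueme advances.
Round 4: Ekwueme vs Park — 11–6, Ekwueme advances.
Ekwueme survives the agenda.

Ekwueme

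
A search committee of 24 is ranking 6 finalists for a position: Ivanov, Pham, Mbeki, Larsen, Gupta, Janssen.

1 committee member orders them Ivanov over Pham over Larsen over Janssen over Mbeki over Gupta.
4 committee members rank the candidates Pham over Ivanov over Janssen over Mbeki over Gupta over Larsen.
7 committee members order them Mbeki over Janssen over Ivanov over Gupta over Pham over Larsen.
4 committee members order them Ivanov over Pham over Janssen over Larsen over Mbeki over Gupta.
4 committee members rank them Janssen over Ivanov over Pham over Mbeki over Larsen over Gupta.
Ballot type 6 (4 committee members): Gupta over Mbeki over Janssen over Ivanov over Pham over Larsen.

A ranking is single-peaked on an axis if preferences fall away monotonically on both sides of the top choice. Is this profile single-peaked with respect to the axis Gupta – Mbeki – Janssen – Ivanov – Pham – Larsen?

Axis positions: Gupta=1, Mbeki=2, Janssen=3, Ivanov=4, Pham=5, Larsen=6.
Ballot type 1 (peak Ivanov at position 4): ranking walks positions 4-5-6-3-2-1, expanding outward from the peak — single-peaked.
Ballot type 2 (peak Pham at position 5): ranking walks positions 5-4-3-2-1-6, expanding outward from the peak — single-peaked.
Ballot type 3 (peak Mbeki at position 2): ranking walks positions 2-3-4-1-5-6, expanding outward from the peak — single-peaked.
Ballot type 4 (peak Ivanov at position 4): ranking walks positions 4-5-3-6-2-1, expanding outward from the peak — single-peaked.
Ballot type 5 (peak Janssen at position 3): ranking walks positions 3-4-5-2-6-1, expanding outward from the peak — single-peaked.
Ballot type 6 (peak Gupta at position 1): ranking walks positions 1-2-3-4-5-6, expanding outward from the peak — single-peaked.
Every ranking is single-peaked on this axis.

yes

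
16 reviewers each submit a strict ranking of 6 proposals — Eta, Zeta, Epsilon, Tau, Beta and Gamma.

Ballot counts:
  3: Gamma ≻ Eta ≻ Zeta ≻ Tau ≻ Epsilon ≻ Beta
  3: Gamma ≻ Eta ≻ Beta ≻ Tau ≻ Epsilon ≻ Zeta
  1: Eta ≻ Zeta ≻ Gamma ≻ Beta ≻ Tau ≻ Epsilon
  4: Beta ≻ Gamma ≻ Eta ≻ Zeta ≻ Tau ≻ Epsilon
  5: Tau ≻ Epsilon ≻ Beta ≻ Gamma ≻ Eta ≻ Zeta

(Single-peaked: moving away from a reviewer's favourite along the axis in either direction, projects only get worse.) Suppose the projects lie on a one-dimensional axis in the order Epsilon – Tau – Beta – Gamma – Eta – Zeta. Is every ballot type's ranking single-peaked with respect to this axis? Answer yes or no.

no

Axis positions: Epsilon=1, Tau=2, Beta=3, Gamma=4, Eta=5, Zeta=6.
Ballot type 1: ranking walks positions 4-5-6-2-1-3; Tau is ranked above Beta even though Beta lies between Tau and the peak Gamma on the axis — preferences dip and rise again. Not single-peaked.
Ballot type 2 (peak Gamma at position 4): ranking walks positions 4-5-3-2-1-6, expanding outward from the peak — single-peaked.
Ballot type 3 (peak Eta at position 5): ranking walks positions 5-6-4-3-2-1, expanding outward from the peak — single-peaked.
Ballot type 4 (peak Beta at position 3): ranking walks positions 3-4-5-6-2-1, expanding outward from the peak — single-peaked.
Ballot type 5 (peak Tau at position 2): ranking walks positions 2-1-3-4-5-6, expanding outward from the peak — single-peaked.
Ballot type 1 violates single-peakedness, so the profile is not single-peaked on this axis.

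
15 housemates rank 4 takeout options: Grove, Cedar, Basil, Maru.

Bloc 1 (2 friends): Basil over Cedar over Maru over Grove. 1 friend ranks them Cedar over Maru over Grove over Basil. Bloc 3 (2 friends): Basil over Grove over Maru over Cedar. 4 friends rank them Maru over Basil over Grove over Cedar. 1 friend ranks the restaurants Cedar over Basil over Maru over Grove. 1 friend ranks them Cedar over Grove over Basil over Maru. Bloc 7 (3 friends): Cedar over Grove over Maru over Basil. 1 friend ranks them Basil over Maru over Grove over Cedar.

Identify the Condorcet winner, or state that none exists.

Pairwise majorities:
Grove vs Cedar: 2+4+1 = 7 for Grove, 8 for Cedar — Cedar by 8–7.
Grove vs Basil: Basil wins 10–5.
Grove vs Maru: 2+1+3 = 6 for Grove, 9 for Maru — Maru by 9–6.
Cedar vs Basil: 1+1+1+3 = 6 for Cedar, 9 for Basil — Basil by 9–6.
Cedar vs Maru: Cedar, 8–7.
Basil vs Maru: 2+2+1+1+1 = 7 for Basil, 8 for Maru — Maru by 8–7.
Every restaurant loses at least once (Grove loses to Cedar; Cedar loses to Basil; Basil loses to Maru; Maru loses to Cedar). The majority relation contains the cycle Cedar > Maru > Basil > Cedar, so there is no Condorcet winner.

none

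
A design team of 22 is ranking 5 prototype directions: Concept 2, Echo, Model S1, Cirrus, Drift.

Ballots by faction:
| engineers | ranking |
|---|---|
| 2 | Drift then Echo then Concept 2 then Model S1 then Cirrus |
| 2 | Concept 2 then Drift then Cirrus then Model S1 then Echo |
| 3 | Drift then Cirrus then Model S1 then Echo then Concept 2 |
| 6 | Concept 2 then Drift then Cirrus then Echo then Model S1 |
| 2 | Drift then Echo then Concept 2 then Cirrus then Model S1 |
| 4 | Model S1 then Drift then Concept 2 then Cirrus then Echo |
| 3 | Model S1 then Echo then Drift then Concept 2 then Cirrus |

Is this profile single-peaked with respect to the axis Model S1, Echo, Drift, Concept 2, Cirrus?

Axis positions: Model S1=1, Echo=2, Drift=3, Concept 2=4, Cirrus=5.
Faction 1 (peak Drift at position 3): ranking walks positions 3-2-4-1-5, expanding outward from the peak — single-peaked.
Faction 2: ranking walks positions 4-3-5-1-2; Model S1 is ranked above Echo even though Echo lies between Model S1 and the peak Concept 2 on the axis — preferences dip and rise again. Not single-peaked.
Faction 3: ranking walks positions 3-5-1-2-4; Cirrus is ranked above Concept 2 even though Concept 2 lies between Cirrus and the peak Drift on the axis — preferences dip and rise again. Not single-peaked.
Faction 4 (peak Concept 2 at position 4): ranking walks positions 4-3-5-2-1, expanding outward from the peak — single-peaked.
Faction 5 (peak Drift at position 3): ranking walks positions 3-2-4-5-1, expanding outward from the peak — single-peaked.
Faction 6: ranking walks positions 1-3-4-5-2; Drift is ranked above Echo even though Echo lies between Drift and the peak Model S1 on the axis — preferences dip and rise again. Not single-peaked.
Faction 7 (peak Model S1 at position 1): ranking walks positions 1-2-3-4-5, expanding outward from the peak — single-peaked.
Faction 2 violates single-peakedness, so the profile is not single-peaked on this axis.

no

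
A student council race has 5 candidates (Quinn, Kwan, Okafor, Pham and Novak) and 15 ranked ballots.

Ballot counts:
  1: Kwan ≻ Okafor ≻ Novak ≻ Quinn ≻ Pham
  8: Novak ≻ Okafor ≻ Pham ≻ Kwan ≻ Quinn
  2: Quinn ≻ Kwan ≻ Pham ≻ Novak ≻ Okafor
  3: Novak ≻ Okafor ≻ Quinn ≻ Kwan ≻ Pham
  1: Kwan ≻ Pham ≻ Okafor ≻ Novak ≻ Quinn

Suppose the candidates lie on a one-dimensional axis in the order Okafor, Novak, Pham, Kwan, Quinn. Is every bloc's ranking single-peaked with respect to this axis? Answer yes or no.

no

Axis positions: Okafor=1, Novak=2, Pham=3, Kwan=4, Quinn=5.
Bloc 1: ranking walks positions 4-1-2-5-3; Okafor is ranked above Pham even though Pham lies between Okafor and the peak Kwan on the axis — preferences dip and rise again. Not single-peaked.
Bloc 2 (peak Novak at position 2): ranking walks positions 2-1-3-4-5, expanding outward from the peak — single-peaked.
Bloc 3 (peak Quinn at position 5): ranking walks positions 5-4-3-2-1, expanding outward from the peak — single-peaked.
Bloc 4: ranking walks positions 2-1-5-4-3; Quinn is ranked above Pham even though Pham lies between Quinn and the peak Novak on the axis — preferences dip and rise again. Not single-peaked.
Bloc 5: ranking walks positions 4-3-1-2-5; Okafor is ranked above Novak even though Novak lies between Okafor and the peak Kwan on the axis — preferences dip and rise again. Not single-peaked.
Bloc 1 violates single-peakedness, so the profile is not single-peaked on this axis.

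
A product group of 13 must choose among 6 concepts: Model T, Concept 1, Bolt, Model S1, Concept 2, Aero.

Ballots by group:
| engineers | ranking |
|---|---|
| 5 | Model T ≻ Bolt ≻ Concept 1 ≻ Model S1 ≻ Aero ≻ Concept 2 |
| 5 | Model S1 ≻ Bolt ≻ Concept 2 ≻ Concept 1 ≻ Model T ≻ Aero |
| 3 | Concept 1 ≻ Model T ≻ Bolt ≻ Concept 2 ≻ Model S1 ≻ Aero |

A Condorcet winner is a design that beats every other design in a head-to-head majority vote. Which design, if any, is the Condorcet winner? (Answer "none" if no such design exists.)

none

Head-to-head results (13 engineers):
Model T vs Concept 1: Model T is ranked higher on 5 ballots, Concept 1 on 8. Concept 1 wins 8–5.
Model T vs Bolt: Model T wins 8–5.
Model T vs Model S1: Model T, 8–5.
Model T vs Concept 2: Model T wins 8–5.
Model T vs Aero: Model T is ranked higher on 5+5+3 = 13 ballots, Aero on 0. Model T wins 13–0.
Concept 1 vs Bolt: Concept 1 preferred on 3 ballots; Bolt wins 10–3.
Concept 1 vs Model S1: Concept 1 wins 8–5.
Concept 1 vs Concept 2: Concept 1 preferred on 5+3 = 8 ballots; Concept 1 wins 8–5.
Concept 1–Aero: Concept 1 13–0.
Bolt vs Model S1: Bolt, 8–5.
Bolt vs Concept 2: Bolt wins 13–0.
Bolt vs Aero: Bolt, 13–0.
Model S1 vs Concept 2: 10 to 3, Model S1.
Model S1 vs Aero: Model S1 is ranked higher on 5+5+3 = 13 ballots, Aero on 0. Model S1 wins 13–0.
Concept 2–Aero: Concept 2 8–5.
No design is unbeaten: Model T loses to Concept 1; Concept 1 loses to Bolt; Bolt loses to Model T; Model S1 loses to Model T; Concept 2 loses to Model T; Aero loses to Model T. In particular Model T > Bolt > Concept 1 > Model T is a majority cycle — no Condorcet winner exists.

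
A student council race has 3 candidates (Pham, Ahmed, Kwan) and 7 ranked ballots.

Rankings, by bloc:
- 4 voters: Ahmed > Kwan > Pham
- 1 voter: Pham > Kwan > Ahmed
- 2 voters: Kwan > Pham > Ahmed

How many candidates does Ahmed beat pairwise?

Ahmed against each rival (7 voters):
Ahmed vs Pham: Ahmed, 4–3.
Ahmed vs Kwan: Ahmed, 4–3.
Ahmed beats Pham, Kwan — 2 pairwise wins.

2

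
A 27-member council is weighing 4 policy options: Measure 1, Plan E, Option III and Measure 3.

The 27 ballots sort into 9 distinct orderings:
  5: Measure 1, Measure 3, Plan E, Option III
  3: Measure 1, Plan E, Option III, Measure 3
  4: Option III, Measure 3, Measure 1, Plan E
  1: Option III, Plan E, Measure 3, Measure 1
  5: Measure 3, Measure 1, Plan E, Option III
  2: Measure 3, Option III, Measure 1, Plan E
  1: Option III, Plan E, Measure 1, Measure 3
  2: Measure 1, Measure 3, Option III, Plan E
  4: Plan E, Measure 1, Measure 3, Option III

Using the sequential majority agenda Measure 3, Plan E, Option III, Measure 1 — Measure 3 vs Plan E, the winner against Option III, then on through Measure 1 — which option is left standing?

Measure 1

Round 1: Measure 3 vs Plan E — 18–9, Measure 3 advances.
Round 2: Measure 3 vs Option III — 18–9, Measure 3 advances.
Round 3: Measure 3 vs Measure 1 — 12–15, Measure 1 advances.
The agenda winner is Measure 1.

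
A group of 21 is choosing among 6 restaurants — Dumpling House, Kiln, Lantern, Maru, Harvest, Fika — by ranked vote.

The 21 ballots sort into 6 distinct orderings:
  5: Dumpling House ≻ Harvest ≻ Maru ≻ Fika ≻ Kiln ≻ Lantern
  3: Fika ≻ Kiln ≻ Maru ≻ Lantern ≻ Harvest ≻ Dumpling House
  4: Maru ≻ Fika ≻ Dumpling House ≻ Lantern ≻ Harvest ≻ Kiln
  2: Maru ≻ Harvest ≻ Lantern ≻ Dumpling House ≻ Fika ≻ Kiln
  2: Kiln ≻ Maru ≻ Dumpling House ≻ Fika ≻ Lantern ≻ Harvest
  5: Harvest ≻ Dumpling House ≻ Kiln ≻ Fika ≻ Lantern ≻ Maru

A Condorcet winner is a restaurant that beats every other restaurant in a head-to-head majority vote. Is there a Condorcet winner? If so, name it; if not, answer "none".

Check each pair by majority over 21 ballots:
Dumpling House vs Kiln: 5+4+2+5 = 16 for Dumpling House, 5 for Kiln — Dumpling House by 16–5.
Dumpling House vs Lantern: Dumpling House preferred on 5+4+2+5 = 16 ballots; Dumpling House wins 16–5.
Dumpling House vs Maru: Dumpling House preferred on 5+5 = 10 ballots; Maru wins 11–10.
Dumpling House vs Harvest: 11 to 10, Dumpling House.
Dumpling House vs Fika: 5+2+2+5 = 14 for Dumpling House, 7 for Fika — Dumpling House by 14–7.
Kiln vs Lantern: Kiln preferred on 5+3+2+5 = 15 ballots; Kiln wins 15–6.
Kiln vs Maru: Kiln is ranked higher on 3+2+5 = 10 ballots, Maru on 11. Maru wins 11–10.
Kiln vs Harvest: Kiln is ranked higher on 3+2 = 5 ballots, Harvest on 16. Harvest wins 16–5.
Kiln vs Fika: Kiln is ranked higher on 2+5 = 7 ballots, Fika on 14. Fika wins 14–7.
Lantern vs Maru: 5 to 16, Maru.
Lantern vs Harvest: 3+4+2 = 9 for Lantern, 12 for Harvest — Harvest by 12–9.
Lantern vs Fika: 2 for Lantern, 19 for Fika — Fika by 19–2.
Maru vs Harvest: Maru is ranked higher on 3+4+2+2 = 11 ballots, Harvest on 10. Maru wins 11–10.
Maru vs Fika: Maru preferred on 5+4+2+2 = 13 ballots; Maru wins 13–8.
Harvest vs Fika: Harvest is ranked higher on 5+2+5 = 12 ballots, Fika on 9. Harvest wins 12–9.
Maru beats each of Dumpling House, Kiln, Lantern, Harvest, Fika — Maru is the Condorcet winner.

Maru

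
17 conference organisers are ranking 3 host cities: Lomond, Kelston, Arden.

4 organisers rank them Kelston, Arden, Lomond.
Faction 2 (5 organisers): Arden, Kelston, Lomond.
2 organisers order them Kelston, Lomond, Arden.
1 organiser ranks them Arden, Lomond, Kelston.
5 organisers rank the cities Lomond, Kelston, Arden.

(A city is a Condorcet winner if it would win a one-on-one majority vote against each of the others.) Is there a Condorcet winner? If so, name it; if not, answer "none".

Head-to-head results (17 organisers):
Lomond vs Kelston: 1+5 = 6 for Lomond, 11 for Kelston — Kelston by 11–6.
Lomond vs Arden: 7 to 10, Arden.
Kelston vs Arden: Kelston is ranked higher on 4+2+5 = 11 ballots, Arden on 6. Kelston wins 11–6.
Kelston wins every pairwise contest, so Kelston is the Condorcet winner.

Kelston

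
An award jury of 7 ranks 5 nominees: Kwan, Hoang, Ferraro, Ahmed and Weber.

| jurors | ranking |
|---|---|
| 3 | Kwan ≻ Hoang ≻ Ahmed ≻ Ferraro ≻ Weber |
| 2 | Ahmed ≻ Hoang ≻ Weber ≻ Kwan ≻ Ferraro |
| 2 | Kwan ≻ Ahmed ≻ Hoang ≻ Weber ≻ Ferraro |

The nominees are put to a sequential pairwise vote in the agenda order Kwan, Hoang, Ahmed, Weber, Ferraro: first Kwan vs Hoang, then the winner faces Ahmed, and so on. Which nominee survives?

Round 1: Kwan vs Hoang — 5–2, Kwan advances.
Round 2: Kwan vs Ahmed — 5–2, Kwan advances.
Round 3: Kwan vs Weber — 5–2, Kwan advances.
Round 4: Kwan vs Ferraro — 7–0, Kwan advances.
The agenda winner is Kwan.

Kwan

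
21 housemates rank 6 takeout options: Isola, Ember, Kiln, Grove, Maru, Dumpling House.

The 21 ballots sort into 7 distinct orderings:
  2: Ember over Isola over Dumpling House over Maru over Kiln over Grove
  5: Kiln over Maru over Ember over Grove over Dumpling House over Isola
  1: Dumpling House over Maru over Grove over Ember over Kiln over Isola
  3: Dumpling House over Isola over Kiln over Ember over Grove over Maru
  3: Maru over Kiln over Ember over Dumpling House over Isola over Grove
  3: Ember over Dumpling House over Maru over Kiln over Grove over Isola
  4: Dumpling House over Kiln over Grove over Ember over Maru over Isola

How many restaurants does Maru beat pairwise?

Maru against each rival (21 friends):
Maru vs Isola: Maru preferred on 5+1+3+3+4 = 16 ballots; Maru wins 16–5.
Maru vs Ember: 5+1+3 = 9 for Maru, 12 for Ember — Ember by 12–9.
Maru vs Kiln: Maru preferred on 2+1+3+3 = 9 ballots; Kiln wins 12–9.
Maru vs Grove: 2+5+1+3+3 = 14 for Maru, 7 for Grove — Maru by 14–7.
Maru–Dumpling House: Dumpling House 13–8.
Maru beats Isola, Grove; loses to Ember, Kiln, Dumpling House — 2 pairwise wins.

2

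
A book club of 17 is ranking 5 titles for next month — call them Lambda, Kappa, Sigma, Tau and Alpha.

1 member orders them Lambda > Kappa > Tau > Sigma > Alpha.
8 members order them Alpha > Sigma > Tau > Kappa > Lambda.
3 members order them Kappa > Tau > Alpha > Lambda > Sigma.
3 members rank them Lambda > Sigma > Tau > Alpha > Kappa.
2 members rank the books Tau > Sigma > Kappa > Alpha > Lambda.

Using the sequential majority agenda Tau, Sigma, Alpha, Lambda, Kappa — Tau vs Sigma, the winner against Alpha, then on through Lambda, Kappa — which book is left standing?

Round 1: Tau vs Sigma — 6–11, Sigma advances.
Round 2: Sigma vs Alpha — 6–11, Alpha advances.
Round 3: Alpha vs Lambda — 13–4, Alpha advances.
Round 4: Alpha vs Kappa — 11–6, Alpha advances.
The agenda winner is Alpha.

Alpha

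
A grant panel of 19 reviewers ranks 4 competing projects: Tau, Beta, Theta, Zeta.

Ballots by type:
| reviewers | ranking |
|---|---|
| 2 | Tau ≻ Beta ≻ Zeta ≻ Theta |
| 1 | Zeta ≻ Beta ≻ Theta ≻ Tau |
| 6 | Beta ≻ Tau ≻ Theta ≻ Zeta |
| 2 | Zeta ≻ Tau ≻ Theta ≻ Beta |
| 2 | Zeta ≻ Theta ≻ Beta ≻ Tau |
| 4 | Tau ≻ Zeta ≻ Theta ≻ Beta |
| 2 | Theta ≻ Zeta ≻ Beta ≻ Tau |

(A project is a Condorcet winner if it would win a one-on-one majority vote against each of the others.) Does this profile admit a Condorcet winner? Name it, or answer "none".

Check each pair by majority over 19 ballots:
Tau vs Beta: Beta, 11–8.
Tau vs Theta: Tau, 14–5.
Tau vs Zeta: Tau, 12–7.
Beta vs Theta: Theta wins 10–9.
Beta vs Zeta: Zeta wins 11–8.
Theta–Zeta: Zeta 11–8.
Every project loses at least once (Tau loses to Beta; Beta loses to Theta; Theta loses to Tau; Zeta loses to Tau). The majority relation contains the cycle Tau → Theta → Beta → Tau, so there is no Condorcet winner.

none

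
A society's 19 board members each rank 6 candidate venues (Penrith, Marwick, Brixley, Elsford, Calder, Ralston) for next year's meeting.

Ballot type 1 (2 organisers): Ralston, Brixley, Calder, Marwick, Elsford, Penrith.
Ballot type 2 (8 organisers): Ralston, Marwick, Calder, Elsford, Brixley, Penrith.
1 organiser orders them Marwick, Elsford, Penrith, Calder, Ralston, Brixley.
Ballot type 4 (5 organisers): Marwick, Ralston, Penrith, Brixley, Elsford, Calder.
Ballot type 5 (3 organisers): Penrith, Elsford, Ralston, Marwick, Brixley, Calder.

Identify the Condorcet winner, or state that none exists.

Pairwise majorities:
Penrith vs Marwick: Penrith preferred on 3 ballots; Marwick wins 16–3.
Penrith vs Brixley: Penrith is ranked higher on 1+5+3 = 9 ballots, Brixley on 10. Brixley wins 10–9.
Penrith vs Elsford: Penrith preferred on 5+3 = 8 ballots; Elsford wins 11–8.
Penrith vs Calder: Penrith is ranked higher on 1+5+3 = 9 ballots, Calder on 10. Calder wins 10–9.
Penrith vs Ralston: 1+3 = 4 for Penrith, 15 for Ralston — Ralston by 15–4.
Marwick vs Brixley: Marwick is ranked higher on 8+1+5+3 = 17 ballots, Brixley on 2. Marwick wins 17–2.
Marwick vs Elsford: Marwick is ranked higher on 2+8+1+5 = 16 ballots, Elsford on 3. Marwick wins 16–3.
Marwick vs Calder: 17 to 2, Marwick.
Marwick vs Ralston: 1+5 = 6 for Marwick, 13 for Ralston — Ralston by 13–6.
Brixley vs Elsford: 2+5 = 7 for Brixley, 12 for Elsford — Elsford by 12–7.
Brixley vs Calder: 10 to 9, Brixley.
Brixley vs Ralston: 0 to 19, Ralston.
Elsford vs Calder: 9 to 10, Calder.
Elsford vs Ralston: Elsford preferred on 1+3 = 4 ballots; Ralston wins 15–4.
Calder vs Ralston: Calder is ranked higher on 1 ballot, Ralston on 18. Ralston wins 18–1.
Ralston wins every pairwise contest, so Ralston is the Condorcet winner.

Ralston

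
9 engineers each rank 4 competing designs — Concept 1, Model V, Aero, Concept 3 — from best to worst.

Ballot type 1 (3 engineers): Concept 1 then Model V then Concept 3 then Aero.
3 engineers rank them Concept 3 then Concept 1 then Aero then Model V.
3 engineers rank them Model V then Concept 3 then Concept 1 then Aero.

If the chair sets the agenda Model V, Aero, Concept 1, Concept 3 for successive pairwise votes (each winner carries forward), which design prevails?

Round 1: Model V vs Aero — 6–3, Model V advances.
Round 2: Model V vs Concept 1 — 3–6, Concept 1 advances.
Round 3: Concept 1 vs Concept 3 — 3–6, Concept 3 advances.
Concept 3 survives the agenda.

Concept 3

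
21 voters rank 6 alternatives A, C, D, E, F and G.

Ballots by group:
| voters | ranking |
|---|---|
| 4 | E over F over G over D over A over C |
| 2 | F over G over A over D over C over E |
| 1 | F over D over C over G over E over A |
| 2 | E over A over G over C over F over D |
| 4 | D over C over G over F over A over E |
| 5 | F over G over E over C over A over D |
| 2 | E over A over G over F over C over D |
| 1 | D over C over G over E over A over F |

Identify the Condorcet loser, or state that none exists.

none

Pairwise majorities:
A vs C: A preferred on 4+2+2+2 = 10 ballots; C wins 11–10.
A–D: A 11–10.
A vs E: 6 to 15, E.
A vs F: F wins 16–5.
A–G: G 17–4.
C vs D: C preferred on 2+5+2 = 9 ballots; D wins 12–9.
C–E: E 13–8.
C vs F: C is ranked higher on 2+4+1 = 7 ballots, F on 14. F wins 14–7.
C vs G: C is ranked higher on 1+4+1 = 6 ballots, G on 15. G wins 15–6.
D vs E: 8 to 13, E.
D vs F: 5 to 16, F.
D vs G: G wins 15–6.
E vs F: E is ranked higher on 4+2+2+1 = 9 ballots, F on 12. F wins 12–9.
E vs G: E is ranked higher on 4+2+2 = 8 ballots, G on 13. G wins 13–8.
F vs G: F, 12–9.
Every alternative wins at least one matchup (A beats D; C beats A; D beats C; E beats A; F beats A; G beats A), so there is no Condorcet loser.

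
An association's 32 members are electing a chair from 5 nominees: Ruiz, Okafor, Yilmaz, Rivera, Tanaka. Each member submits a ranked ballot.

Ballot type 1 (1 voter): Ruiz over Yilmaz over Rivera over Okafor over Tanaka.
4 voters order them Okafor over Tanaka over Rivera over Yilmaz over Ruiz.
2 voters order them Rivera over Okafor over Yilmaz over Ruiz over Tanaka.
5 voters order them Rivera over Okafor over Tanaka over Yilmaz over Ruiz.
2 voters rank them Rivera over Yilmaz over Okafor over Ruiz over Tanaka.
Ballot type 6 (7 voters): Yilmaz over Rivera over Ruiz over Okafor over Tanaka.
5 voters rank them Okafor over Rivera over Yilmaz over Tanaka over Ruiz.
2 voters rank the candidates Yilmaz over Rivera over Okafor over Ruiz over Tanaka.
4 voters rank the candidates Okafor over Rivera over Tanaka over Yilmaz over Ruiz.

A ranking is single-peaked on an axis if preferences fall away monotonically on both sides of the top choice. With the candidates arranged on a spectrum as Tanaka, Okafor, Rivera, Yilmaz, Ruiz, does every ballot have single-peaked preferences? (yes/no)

yes

Axis positions: Tanaka=1, Okafor=2, Rivera=3, Yilmaz=4, Ruiz=5.
Ballot type 1 (peak Ruiz at position 5): ranking walks positions 5-4-3-2-1, expanding outward from the peak — single-peaked.
Ballot type 2 (peak Okafor at position 2): ranking walks positions 2-1-3-4-5, expanding outward from the peak — single-peaked.
Ballot type 3 (peak Rivera at position 3): ranking walks positions 3-2-4-5-1, expanding outward from the peak — single-peaked.
Ballot type 4 (peak Rivera at position 3): ranking walks positions 3-2-1-4-5, expanding outward from the peak — single-peaked.
Ballot type 5 (peak Rivera at position 3): ranking walks positions 3-4-2-5-1, expanding outward from the peak — single-peaked.
Ballot type 6 (peak Yilmaz at position 4): ranking walks positions 4-3-5-2-1, expanding outward from the peak — single-peaked.
Ballot type 7 (peak Okafor at position 2): ranking walks positions 2-3-4-1-5, expanding outward from the peak — single-peaked.
Ballot type 8 (peak Yilmaz at position 4): ranking walks positions 4-3-2-5-1, expanding outward from the peak — single-peaked.
Ballot type 9 (peak Okafor at position 2): ranking walks positions 2-3-1-4-5, expanding outward from the peak — single-peaked.
Every ranking is single-peaked on this axis.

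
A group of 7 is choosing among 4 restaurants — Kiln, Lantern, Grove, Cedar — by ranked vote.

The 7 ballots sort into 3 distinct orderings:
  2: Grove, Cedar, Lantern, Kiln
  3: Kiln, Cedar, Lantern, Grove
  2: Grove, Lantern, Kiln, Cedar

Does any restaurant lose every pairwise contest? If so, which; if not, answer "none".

none

Head-to-head results (7 friends):
Kiln vs Lantern: 3 for Kiln, 4 for Lantern — Lantern by 4–3.
Kiln vs Grove: 3 to 4, Grove.
Kiln vs Cedar: Kiln wins 5–2.
Lantern vs Grove: 3 for Lantern, 4 for Grove — Grove by 4–3.
Lantern vs Cedar: 2 for Lantern, 5 for Cedar — Cedar by 5–2.
Grove vs Cedar: Grove wins 4–3.
Each restaurant has at least one pairwise win (Kiln beats Cedar; Lantern beats Kiln; Grove beats Kiln; Cedar beats Lantern) — no Condorcet loser.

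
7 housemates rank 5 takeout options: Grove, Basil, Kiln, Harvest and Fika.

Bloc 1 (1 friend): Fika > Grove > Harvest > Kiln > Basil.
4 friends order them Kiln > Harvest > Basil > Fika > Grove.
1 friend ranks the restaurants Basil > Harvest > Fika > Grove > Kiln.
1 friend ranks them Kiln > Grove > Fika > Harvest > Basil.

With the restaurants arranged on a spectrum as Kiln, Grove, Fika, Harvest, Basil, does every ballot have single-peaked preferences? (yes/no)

no

Axis positions: Kiln=1, Grove=2, Fika=3, Harvest=4, Basil=5.
Bloc 1 (peak Fika at position 3): ranking walks positions 3-2-4-1-5, expanding outward from the peak — single-peaked.
Bloc 2: ranking walks positions 1-4-5-3-2; Harvest is ranked above Grove even though Grove lies between Harvest and the peak Kiln on the axis — preferences dip and rise again. Not single-peaked.
Bloc 3 (peak Basil at position 5): ranking walks positions 5-4-3-2-1, expanding outward from the peak — single-peaked.
Bloc 4 (peak Kiln at position 1): ranking walks positions 1-2-3-4-5, expanding outward from the peak — single-peaked.
Bloc 2 violates single-peakedness, so the profile is not single-peaked on this axis.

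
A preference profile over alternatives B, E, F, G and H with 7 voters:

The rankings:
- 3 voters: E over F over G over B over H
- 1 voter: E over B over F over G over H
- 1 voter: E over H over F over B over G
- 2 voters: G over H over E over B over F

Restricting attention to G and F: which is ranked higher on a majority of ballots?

Ballots ranking G above F: 2.
Ballots ranking F above G: 7 − 2 = 5.
F wins the head-to-head 5–2.

F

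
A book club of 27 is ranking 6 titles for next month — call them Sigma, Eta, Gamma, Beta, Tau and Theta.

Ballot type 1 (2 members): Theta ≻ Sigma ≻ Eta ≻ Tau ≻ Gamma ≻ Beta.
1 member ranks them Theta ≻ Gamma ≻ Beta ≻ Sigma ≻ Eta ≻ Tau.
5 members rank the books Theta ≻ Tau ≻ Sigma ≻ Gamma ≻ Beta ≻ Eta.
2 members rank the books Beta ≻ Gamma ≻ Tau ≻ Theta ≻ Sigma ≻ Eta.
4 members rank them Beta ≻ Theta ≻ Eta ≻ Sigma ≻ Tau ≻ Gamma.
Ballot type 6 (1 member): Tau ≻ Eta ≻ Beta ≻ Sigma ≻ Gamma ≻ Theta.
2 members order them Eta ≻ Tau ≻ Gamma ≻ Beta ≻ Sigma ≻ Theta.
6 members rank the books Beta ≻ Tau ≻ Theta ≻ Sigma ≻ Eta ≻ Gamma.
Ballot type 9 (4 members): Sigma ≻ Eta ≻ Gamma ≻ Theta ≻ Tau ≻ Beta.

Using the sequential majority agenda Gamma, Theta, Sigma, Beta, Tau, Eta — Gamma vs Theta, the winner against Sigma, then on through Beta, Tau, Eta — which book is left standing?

Round 1: Gamma vs Theta — 9–18, Theta advances.
Round 2: Theta vs Sigma — 20–7, Theta advances.
Round 3: Theta vs Beta — 12–15, Beta advances.
Round 4: Beta vs Tau — 13–14, Tau advances.
Round 5: Tau vs Eta — 14–13, Tau advances.
Tau survives the agenda.

Tau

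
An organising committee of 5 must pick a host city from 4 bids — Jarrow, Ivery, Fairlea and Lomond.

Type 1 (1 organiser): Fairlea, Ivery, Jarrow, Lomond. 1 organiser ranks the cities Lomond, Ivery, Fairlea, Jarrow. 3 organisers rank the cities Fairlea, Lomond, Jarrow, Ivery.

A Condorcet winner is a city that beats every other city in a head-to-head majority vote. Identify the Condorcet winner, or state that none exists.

Fairlea

Check each pair by majority over 5 ballots:
Jarrow–Ivery: Jarrow 3–2.
Jarrow vs Fairlea: Jarrow preferred on 0 ballots; Fairlea wins 5–0.
Jarrow vs Lomond: Lomond, 4–1.
Ivery–Fairlea: Fairlea 4–1.
Ivery vs Lomond: 1 for Ivery, 4 for Lomond — Lomond by 4–1.
Fairlea vs Lomond: Fairlea wins 4–1.
Fairlea defeats every rival head-to-head and is the Condorcet winner.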